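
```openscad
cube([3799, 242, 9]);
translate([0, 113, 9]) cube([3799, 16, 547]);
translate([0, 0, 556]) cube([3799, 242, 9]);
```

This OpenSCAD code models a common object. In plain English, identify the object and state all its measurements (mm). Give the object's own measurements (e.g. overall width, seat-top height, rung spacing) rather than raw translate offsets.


An I-beam lying along x, 3799 mm long. Overall section height 565 mm. Two flanges 242 mm wide (y) and 9 mm thick, one on the floor and one at the top; a web 16 mm thick runs between them, centred on the flange width.


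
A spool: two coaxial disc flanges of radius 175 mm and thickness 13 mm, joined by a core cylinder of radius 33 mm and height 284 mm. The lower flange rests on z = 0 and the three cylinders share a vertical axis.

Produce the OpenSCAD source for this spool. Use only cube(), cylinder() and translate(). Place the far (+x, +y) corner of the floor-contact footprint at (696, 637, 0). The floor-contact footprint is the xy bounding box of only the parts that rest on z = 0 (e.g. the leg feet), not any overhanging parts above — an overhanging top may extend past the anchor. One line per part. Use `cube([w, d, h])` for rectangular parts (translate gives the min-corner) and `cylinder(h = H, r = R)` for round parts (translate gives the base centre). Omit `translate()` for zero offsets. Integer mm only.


translate([521, 462, 0]) cylinder(h = 13, r = 175);
translate([521, 462, 13]) cylinder(h = 284, r = 33);
translate([521, 462, 297]) cylinder(h = 13, r = 175);


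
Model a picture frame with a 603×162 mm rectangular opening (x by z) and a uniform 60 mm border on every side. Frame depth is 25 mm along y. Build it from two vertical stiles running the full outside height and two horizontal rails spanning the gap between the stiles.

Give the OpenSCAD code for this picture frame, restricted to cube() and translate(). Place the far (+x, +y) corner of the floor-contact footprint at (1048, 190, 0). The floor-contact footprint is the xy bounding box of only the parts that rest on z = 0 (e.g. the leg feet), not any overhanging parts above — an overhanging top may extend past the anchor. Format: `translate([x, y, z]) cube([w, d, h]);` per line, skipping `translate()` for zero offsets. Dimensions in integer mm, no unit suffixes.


translate([325, 165, 0]) cube([60, 25, 282]);
translate([988, 165, 0]) cube([60, 25, 282]);
translate([385, 165, 0]) cube([603, 25, 60]);
translate([385, 165, 222]) cube([603, 25, 60]);


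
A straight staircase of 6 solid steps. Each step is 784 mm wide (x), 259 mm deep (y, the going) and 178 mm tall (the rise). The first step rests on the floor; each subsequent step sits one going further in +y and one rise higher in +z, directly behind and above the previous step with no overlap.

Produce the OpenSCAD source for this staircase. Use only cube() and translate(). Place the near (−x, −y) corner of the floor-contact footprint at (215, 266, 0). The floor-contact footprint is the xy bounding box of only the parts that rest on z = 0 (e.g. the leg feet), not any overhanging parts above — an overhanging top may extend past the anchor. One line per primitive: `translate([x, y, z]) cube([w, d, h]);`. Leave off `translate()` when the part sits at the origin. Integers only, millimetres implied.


translate([215, 266, 0]) cube([784, 259, 178]);
translate([215, 525, 178]) cube([784, 259, 178]);
translate([215, 784, 356]) cube([784, 259, 178]);
translate([215, 1043, 534]) cube([784, 259, 178]);
translate([215, 1302, 712]) cube([784, 259, 178]);
translate([215, 1561, 890]) cube([784, 259, 178]);


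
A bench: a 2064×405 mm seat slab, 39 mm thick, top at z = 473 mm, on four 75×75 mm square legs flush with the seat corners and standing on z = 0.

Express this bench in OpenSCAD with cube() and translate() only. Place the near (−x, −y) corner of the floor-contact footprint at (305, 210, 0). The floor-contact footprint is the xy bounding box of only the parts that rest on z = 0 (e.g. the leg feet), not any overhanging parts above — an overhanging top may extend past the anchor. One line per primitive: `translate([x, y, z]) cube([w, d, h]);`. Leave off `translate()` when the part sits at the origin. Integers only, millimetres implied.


translate([305, 210, 434]) cube([2064, 405, 39]);
translate([305, 210, 0]) cube([75, 75, 434]);
translate([305, 540, 0]) cube([75, 75, 434]);
translate([2294, 210, 0]) cube([75, 75, 434]);
translate([2294, 540, 0]) cube([75, 75, 434]);


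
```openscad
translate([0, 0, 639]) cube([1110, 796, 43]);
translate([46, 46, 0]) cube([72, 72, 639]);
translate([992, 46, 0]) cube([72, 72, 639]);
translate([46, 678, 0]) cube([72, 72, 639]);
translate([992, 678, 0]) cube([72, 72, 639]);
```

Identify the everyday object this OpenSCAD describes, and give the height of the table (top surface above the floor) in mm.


A table. The table height is 682 mm.

A 1110×796×43 slab sits at z = 639 on four 72 mm square posts — a table. The top surface is at 639 + 43 = 682 mm.


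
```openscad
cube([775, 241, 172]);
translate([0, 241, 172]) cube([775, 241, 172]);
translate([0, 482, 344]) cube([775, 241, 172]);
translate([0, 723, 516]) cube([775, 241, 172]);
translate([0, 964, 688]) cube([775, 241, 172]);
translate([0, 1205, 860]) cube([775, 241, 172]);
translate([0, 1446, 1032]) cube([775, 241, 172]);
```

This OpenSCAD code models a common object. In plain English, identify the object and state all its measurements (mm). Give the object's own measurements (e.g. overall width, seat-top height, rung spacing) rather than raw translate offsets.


A straight staircase of 7 solid steps. Each step is 775 mm wide (x), 241 mm deep (y, the going) and 172 mm tall (the rise). The first step rests on the floor; each subsequent step sits one going further in +y and one rise higher in +z, directly behind and above the previous step with no overlap.


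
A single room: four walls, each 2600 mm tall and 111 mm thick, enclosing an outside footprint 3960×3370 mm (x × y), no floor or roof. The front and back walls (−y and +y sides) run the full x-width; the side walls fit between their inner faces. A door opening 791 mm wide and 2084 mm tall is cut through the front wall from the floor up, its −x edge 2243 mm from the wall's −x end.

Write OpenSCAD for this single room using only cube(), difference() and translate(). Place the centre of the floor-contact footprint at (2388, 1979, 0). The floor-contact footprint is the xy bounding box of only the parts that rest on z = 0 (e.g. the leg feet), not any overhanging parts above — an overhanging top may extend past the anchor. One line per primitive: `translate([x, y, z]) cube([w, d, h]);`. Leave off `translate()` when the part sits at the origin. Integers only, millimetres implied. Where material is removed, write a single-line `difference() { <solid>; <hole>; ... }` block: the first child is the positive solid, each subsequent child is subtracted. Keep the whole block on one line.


difference() { translate([408, 294, 0]) cube([3960, 111, 2600]); translate([2651, 294, 0]) cube([791, 111, 2084]); }
translate([408, 3553, 0]) cube([3960, 111, 2600]);
translate([408, 405, 0]) cube([111, 3148, 2600]);
translate([4257, 405, 0]) cube([111, 3148, 2600]);


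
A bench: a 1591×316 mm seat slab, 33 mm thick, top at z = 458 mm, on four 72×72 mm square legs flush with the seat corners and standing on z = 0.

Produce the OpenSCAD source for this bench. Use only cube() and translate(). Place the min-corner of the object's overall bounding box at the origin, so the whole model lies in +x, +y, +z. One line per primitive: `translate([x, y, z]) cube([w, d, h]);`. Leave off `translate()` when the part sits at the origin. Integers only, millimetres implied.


// leg_h = 458 − 33 = 425
translate([0, 0, 425]) cube([1591, 316, 33]);
cube([72, 72, 425]);
translate([0, 244, 0]) cube([72, 72, 425]);
translate([1519, 0, 0]) cube([72, 72, 425]);
translate([1519, 244, 0]) cube([72, 72, 425]);


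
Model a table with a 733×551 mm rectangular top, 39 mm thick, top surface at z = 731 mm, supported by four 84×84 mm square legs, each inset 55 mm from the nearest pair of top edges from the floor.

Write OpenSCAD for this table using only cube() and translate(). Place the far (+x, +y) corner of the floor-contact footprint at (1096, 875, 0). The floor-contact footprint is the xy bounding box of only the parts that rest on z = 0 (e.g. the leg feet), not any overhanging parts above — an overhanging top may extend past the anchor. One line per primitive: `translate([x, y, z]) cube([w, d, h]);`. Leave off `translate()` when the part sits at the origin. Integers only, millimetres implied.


// leg_h = 731 - 39 = 692
translate([418, 379, 692]) cube([733, 551, 39]);
translate([473, 434, 0]) cube([84, 84, 692]);
translate([1012, 434, 0]) cube([84, 84, 692]);
translate([473, 791, 0]) cube([84, 84, 692]);
translate([1012, 791, 0]) cube([84, 84, 692]);


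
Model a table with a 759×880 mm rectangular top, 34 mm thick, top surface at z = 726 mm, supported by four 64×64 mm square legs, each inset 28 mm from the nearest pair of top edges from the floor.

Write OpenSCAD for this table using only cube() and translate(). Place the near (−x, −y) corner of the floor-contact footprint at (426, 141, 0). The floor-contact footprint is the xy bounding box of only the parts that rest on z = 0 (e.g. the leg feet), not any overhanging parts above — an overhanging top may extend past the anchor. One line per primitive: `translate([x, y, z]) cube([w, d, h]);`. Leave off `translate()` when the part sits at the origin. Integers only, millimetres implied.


translate([398, 113, 692]) cube([759, 880, 34]);
translate([426, 141, 0]) cube([64, 64, 692]);
translate([1065, 141, 0]) cube([64, 64, 692]);
translate([426, 901, 0]) cube([64, 64, 692]);
translate([1065, 901, 0]) cube([64, 64, 692]);


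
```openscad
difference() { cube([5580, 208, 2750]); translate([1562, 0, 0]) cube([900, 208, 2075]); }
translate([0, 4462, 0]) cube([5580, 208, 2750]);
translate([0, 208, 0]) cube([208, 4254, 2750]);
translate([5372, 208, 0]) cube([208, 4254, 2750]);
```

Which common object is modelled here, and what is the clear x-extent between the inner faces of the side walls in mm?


A single room. The interior width is 5164 mm.

Four walls enclosing a rectangle with a door in the front wall — a room. Outside width 5580 minus two 208 mm walls gives 5164 mm.


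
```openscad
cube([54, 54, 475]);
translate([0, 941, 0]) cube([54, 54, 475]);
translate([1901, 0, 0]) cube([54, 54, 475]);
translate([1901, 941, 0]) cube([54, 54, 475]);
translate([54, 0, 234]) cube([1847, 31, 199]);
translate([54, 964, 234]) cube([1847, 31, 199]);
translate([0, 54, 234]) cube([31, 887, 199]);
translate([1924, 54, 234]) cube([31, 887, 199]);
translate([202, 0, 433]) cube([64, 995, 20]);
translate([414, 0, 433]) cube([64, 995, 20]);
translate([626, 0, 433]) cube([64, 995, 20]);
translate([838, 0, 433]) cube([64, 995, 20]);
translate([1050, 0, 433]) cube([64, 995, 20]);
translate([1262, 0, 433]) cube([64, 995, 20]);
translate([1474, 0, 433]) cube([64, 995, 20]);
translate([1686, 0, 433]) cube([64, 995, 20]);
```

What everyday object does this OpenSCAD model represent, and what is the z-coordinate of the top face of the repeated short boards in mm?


A bed frame. The slat-top height is 453 mm.

Four posts, four rails, and a row of slats — a bed frame. Slats sit on the rails at z = 234 + 199 = 433; with slat thickness 20, the top is 453 mm.


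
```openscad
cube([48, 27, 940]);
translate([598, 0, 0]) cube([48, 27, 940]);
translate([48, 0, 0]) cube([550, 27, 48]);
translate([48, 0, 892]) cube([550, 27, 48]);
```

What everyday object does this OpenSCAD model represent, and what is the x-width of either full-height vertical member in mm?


A picture frame. The border width is 48 mm.

Four thin pieces enclosing a rectangular opening — a picture frame. The two full-height stiles are 940 mm tall; the top rail sits at z = 892 and is 48 mm tall, so the border above the opening is 940 − 892 = 48 mm, matching the stile x-width.


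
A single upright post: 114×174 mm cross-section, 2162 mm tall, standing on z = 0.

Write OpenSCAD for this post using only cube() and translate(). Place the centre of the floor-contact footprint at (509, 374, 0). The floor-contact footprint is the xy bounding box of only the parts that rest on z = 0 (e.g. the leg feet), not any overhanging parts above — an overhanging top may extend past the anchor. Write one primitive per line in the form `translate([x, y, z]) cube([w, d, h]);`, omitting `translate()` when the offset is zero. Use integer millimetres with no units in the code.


translate([452, 287, 0]) cube([114, 174, 2162]);


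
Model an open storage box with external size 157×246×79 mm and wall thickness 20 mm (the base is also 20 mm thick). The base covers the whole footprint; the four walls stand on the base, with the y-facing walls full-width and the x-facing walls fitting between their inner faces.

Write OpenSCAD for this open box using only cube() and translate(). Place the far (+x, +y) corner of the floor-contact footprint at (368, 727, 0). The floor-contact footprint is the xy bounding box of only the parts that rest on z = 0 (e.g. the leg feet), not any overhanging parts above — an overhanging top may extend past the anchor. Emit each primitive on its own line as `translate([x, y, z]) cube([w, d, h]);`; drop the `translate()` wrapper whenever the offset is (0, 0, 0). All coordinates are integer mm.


translate([211, 481, 0]) cube([157, 246, 20]);
translate([211, 481, 20]) cube([157, 20, 59]);
translate([211, 707, 20]) cube([157, 20, 59]);
translate([211, 501, 20]) cube([20, 206, 59]);
translate([348, 501, 20]) cube([20, 206, 59]);


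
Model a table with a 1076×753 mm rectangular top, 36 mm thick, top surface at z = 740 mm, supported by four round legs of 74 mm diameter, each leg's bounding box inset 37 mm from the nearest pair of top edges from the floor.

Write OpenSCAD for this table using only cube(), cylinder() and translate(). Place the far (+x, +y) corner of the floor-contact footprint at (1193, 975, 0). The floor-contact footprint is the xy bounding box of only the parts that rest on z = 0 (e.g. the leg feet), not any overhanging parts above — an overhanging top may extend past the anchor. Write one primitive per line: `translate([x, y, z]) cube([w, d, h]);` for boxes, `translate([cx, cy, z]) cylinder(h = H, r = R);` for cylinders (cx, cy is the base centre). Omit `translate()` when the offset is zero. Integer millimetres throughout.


translate([154, 259, 704]) cube([1076, 753, 36]);
translate([228, 333, 0]) cylinder(h = 704, r = 37);
translate([1156, 333, 0]) cylinder(h = 704, r = 37);
translate([228, 938, 0]) cylinder(h = 704, r = 37);
translate([1156, 938, 0]) cylinder(h = 704, r = 37);


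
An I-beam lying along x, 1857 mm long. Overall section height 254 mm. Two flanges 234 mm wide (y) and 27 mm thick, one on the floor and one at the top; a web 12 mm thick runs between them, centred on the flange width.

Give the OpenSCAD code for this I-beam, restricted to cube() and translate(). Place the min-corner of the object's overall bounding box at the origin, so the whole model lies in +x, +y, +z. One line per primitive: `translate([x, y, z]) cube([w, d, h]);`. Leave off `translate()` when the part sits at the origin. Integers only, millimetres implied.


cube([1857, 234, 27]);
translate([0, 111, 27]) cube([1857, 12, 200]);
translate([0, 0, 227]) cube([1857, 234, 27]);


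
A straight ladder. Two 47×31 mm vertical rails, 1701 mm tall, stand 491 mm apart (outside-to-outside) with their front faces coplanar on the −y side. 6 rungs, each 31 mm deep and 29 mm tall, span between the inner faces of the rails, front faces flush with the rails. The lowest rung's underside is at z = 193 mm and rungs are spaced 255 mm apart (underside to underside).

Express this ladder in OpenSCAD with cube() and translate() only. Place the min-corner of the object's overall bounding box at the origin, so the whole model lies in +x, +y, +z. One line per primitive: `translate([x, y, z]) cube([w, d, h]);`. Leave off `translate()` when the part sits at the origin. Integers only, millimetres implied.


cube([47, 31, 1701]);
translate([444, 0, 0]) cube([47, 31, 1701]);
translate([47, 0, 193]) cube([397, 31, 29]);
translate([47, 0, 448]) cube([397, 31, 29]);
translate([47, 0, 703]) cube([397, 31, 29]);
translate([47, 0, 958]) cube([397, 31, 29]);
translate([47, 0, 1213]) cube([397, 31, 29]);
translate([47, 0, 1468]) cube([397, 31, 29]);


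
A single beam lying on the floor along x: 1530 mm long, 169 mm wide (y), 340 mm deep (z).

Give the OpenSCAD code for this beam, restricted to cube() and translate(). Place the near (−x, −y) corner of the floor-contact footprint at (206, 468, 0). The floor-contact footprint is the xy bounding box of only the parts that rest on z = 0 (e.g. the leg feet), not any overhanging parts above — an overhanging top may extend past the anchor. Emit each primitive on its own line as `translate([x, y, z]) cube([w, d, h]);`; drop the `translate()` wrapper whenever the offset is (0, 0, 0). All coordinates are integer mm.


translate([206, 468, 0]) cube([1530, 169, 340]);


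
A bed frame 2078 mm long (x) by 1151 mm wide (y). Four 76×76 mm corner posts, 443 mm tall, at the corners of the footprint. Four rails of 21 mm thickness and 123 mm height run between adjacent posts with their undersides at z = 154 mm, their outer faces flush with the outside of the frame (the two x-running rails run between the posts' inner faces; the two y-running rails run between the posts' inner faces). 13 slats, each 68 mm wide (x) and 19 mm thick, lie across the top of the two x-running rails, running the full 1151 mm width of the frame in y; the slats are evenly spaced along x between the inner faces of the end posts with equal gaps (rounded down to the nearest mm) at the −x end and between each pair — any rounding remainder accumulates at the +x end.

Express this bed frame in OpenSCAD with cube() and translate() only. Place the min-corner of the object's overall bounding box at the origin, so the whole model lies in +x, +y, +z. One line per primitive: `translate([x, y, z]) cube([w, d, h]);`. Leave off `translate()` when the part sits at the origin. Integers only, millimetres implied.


cube([76, 76, 443]);
translate([0, 1075, 0]) cube([76, 76, 443]);
translate([2002, 0, 0]) cube([76, 76, 443]);
translate([2002, 1075, 0]) cube([76, 76, 443]);
translate([76, 0, 154]) cube([1926, 21, 123]);
translate([76, 1130, 154]) cube([1926, 21, 123]);
translate([0, 76, 154]) cube([21, 999, 123]);
translate([2057, 76, 154]) cube([21, 999, 123]);
translate([150, 0, 277]) cube([68, 1151, 19]);
translate([292, 0, 277]) cube([68, 1151, 19]);
translate([434, 0, 277]) cube([68, 1151, 19]);
translate([576, 0, 277]) cube([68, 1151, 19]);
translate([718, 0, 277]) cube([68, 1151, 19]);
translate([860, 0, 277]) cube([68, 1151, 19]);
translate([1002, 0, 277]) cube([68, 1151, 19]);
translate([1144, 0, 277]) cube([68, 1151, 19]);
translate([1286, 0, 277]) cube([68, 1151, 19]);
translate([1428, 0, 277]) cube([68, 1151, 19]);
translate([1570, 0, 277]) cube([68, 1151, 19]);
translate([1712, 0, 277]) cube([68, 1151, 19]);
translate([1854, 0, 277]) cube([68, 1151, 19]);


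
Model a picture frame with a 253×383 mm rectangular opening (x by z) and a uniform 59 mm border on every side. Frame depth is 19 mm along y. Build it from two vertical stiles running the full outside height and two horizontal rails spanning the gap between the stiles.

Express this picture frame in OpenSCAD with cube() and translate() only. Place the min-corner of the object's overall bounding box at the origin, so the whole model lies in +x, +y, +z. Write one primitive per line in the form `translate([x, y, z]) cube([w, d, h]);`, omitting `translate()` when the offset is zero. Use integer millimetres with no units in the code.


cube([59, 19, 501]);
translate([312, 0, 0]) cube([59, 19, 501]);
translate([59, 0, 0]) cube([253, 19, 59]);
translate([59, 0, 442]) cube([253, 19, 59]);


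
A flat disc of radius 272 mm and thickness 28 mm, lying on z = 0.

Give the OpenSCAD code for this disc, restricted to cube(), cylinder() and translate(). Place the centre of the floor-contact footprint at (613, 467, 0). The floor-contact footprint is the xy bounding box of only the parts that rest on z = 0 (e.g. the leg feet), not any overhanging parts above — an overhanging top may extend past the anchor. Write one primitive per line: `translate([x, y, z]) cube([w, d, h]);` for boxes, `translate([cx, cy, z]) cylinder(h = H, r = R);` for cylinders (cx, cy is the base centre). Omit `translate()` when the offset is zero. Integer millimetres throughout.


translate([613, 467, 0]) cylinder(h = 28, r = 272);


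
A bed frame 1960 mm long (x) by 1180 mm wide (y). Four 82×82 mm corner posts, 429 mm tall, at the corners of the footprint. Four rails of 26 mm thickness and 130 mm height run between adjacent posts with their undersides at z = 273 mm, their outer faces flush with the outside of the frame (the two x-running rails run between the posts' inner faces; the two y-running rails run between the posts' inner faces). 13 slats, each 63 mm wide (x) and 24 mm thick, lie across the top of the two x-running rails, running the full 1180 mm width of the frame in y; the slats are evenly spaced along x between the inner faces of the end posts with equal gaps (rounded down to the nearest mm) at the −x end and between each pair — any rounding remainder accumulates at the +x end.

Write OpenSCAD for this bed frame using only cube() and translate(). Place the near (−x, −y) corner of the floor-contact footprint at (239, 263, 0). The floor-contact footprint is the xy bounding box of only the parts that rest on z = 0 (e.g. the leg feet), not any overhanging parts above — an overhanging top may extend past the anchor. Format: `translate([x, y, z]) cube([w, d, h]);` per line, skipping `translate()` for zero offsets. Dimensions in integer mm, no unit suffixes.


// slat z = rail_z + rail_h = 273 + 130 = 403
// slat gap = ⌊(1796 − 13·63) / 14⌋ = 69
translate([239, 263, 0]) cube([82, 82, 429]);
translate([239, 1361, 0]) cube([82, 82, 429]);
translate([2117, 263, 0]) cube([82, 82, 429]);
translate([2117, 1361, 0]) cube([82, 82, 429]);
translate([321, 263, 273]) cube([1796, 26, 130]);
translate([321, 1417, 273]) cube([1796, 26, 130]);
translate([239, 345, 273]) cube([26, 1016, 130]);
translate([2173, 345, 273]) cube([26, 1016, 130]);
translate([390, 263, 403]) cube([63, 1180, 24]);
translate([522, 263, 403]) cube([63, 1180, 24]);
translate([654, 263, 403]) cube([63, 1180, 24]);
translate([786, 263, 403]) cube([63, 1180, 24]);
translate([918, 263, 403]) cube([63, 1180, 24]);
translate([1050, 263, 403]) cube([63, 1180, 24]);
translate([1182, 263, 403]) cube([63, 1180, 24]);
translate([1314, 263, 403]) cube([63, 1180, 24]);
translate([1446, 263, 403]) cube([63, 1180, 24]);
translate([1578, 263, 403]) cube([63, 1180, 24]);
translate([1710, 263, 403]) cube([63, 1180, 24]);
translate([1842, 263, 403]) cube([63, 1180, 24]);
translate([1974, 263, 403]) cube([63, 1180, 24]);


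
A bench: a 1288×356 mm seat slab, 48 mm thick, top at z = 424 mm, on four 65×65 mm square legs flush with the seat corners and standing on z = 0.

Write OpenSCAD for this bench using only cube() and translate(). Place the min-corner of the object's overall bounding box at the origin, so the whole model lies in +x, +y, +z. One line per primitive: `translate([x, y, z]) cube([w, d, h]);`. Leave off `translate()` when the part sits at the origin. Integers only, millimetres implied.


translate([0, 0, 376]) cube([1288, 356, 48]);
cube([65, 65, 376]);
translate([0, 291, 0]) cube([65, 65, 376]);
translate([1223, 0, 0]) cube([65, 65, 376]);
translate([1223, 291, 0]) cube([65, 65, 376]);


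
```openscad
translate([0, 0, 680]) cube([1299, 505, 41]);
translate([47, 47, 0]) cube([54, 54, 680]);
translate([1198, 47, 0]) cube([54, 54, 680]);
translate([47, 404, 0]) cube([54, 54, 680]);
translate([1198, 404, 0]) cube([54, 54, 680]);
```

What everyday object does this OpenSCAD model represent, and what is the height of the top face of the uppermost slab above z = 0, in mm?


A table. The table height is 721 mm.

A 1299×505×41 slab sits at z = 680 on four 54 mm square posts — a table. The top surface is at 680 + 41 = 721 mm.


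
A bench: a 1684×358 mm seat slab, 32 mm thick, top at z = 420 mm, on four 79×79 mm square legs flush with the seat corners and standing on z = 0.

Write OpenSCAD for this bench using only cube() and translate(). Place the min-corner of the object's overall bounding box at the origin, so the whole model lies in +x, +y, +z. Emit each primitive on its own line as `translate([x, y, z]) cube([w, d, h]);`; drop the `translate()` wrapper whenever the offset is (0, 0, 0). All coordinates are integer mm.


translate([0, 0, 388]) cube([1684, 358, 32]);
cube([79, 79, 388]);
translate([0, 279, 0]) cube([79, 79, 388]);
translate([1605, 0, 0]) cube([79, 79, 388]);
translate([1605, 279, 0]) cube([79, 79, 388]);


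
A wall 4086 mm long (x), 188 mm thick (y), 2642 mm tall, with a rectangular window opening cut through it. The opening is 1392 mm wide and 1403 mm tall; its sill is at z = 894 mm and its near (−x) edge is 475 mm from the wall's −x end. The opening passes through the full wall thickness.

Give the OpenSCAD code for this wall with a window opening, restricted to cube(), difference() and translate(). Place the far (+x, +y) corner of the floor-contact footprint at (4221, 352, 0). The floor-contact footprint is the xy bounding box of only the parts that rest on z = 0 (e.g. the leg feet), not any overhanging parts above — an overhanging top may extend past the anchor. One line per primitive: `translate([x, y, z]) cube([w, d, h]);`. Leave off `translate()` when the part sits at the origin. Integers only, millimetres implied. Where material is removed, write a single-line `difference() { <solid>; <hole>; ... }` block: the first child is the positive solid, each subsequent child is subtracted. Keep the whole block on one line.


difference() { translate([135, 164, 0]) cube([4086, 188, 2642]); translate([610, 164, 894]) cube([1392, 188, 1403]); }


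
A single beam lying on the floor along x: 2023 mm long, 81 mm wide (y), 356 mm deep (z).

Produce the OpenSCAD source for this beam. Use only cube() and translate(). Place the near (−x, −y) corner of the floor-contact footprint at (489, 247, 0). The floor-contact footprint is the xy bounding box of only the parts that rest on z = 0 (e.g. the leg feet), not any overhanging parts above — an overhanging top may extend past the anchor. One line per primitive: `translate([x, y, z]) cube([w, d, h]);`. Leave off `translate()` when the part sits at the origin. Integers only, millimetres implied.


translate([489, 247, 0]) cube([2023, 81, 356]);


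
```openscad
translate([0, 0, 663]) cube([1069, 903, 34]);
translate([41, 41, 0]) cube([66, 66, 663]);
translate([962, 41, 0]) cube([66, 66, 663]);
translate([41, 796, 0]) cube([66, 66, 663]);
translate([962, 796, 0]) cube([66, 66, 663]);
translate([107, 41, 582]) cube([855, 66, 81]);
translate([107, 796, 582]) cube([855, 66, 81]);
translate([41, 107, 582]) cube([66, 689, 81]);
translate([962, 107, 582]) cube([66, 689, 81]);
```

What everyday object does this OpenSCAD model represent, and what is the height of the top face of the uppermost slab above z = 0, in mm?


A table. The table height is 697 mm.

A 1069×903×34 slab sits at z = 663 on four 66 mm square posts — a table. The top surface is at 663 + 34 = 697 mm.


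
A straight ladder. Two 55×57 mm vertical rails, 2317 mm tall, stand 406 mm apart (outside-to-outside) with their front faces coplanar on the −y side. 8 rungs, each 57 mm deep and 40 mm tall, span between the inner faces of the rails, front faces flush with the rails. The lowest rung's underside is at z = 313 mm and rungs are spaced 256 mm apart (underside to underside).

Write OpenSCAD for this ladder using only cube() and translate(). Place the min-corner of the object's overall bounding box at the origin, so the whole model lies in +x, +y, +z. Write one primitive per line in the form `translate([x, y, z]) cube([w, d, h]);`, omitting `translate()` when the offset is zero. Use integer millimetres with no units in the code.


// rung span = 406 - 2*55 = 296
// rung[k] z = 313 + k*256
cube([55, 57, 2317]);
translate([351, 0, 0]) cube([55, 57, 2317]);
translate([55, 0, 313]) cube([296, 57, 40]);
translate([55, 0, 569]) cube([296, 57, 40]);
translate([55, 0, 825]) cube([296, 57, 40]);
translate([55, 0, 1081]) cube([296, 57, 40]);
translate([55, 0, 1337]) cube([296, 57, 40]);
translate([55, 0, 1593]) cube([296, 57, 40]);
translate([55, 0, 1849]) cube([296, 57, 40]);
translate([55, 0, 2105]) cube([296, 57, 40]);


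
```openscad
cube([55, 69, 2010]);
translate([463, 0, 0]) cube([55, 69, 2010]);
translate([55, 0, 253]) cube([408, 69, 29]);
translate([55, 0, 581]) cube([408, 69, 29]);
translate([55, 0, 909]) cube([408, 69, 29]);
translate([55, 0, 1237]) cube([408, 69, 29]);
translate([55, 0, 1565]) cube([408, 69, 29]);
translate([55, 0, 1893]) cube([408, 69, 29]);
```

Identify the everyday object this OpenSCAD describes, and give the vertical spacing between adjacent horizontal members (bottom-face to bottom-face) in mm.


A ladder. The rung spacing is 328 mm.

Two tall 55×69 posts with 6 short bars between them — a ladder. Adjacent rungs sit at z = 253 and z = 581, so the spacing is 581 − 253 = 328 mm.


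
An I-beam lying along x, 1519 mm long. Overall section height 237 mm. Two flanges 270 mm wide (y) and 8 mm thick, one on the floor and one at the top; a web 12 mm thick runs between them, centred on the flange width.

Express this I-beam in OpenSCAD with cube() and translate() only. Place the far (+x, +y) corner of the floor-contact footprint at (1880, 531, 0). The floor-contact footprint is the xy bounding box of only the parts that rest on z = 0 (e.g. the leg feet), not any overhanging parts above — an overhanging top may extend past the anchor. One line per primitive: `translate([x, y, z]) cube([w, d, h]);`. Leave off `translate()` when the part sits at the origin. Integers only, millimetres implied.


translate([361, 261, 0]) cube([1519, 270, 8]);
translate([361, 390, 8]) cube([1519, 12, 221]);
translate([361, 261, 229]) cube([1519, 270, 8]);


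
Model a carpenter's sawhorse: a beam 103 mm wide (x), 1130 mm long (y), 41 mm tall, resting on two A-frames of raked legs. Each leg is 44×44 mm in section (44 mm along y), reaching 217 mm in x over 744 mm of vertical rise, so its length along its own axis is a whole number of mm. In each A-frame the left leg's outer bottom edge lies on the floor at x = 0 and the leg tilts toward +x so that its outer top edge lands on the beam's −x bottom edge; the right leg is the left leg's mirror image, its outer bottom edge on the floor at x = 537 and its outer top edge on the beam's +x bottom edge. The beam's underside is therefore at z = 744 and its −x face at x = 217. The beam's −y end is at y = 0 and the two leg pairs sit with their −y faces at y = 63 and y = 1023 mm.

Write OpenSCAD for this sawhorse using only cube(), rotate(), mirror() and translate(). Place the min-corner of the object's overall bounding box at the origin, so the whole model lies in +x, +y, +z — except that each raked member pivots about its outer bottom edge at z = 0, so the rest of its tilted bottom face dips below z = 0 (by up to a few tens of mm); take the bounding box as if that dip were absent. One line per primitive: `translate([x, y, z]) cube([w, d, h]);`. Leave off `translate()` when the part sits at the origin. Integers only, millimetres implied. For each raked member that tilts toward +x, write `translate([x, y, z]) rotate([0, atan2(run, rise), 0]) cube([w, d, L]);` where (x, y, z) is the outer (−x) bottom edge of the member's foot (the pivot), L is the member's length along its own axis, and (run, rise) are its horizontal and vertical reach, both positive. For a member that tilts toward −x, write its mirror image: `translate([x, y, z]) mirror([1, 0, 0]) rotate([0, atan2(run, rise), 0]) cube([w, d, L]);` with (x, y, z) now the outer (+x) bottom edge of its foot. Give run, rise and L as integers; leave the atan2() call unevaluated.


// leg length = √(217² + 744²) = 775
// right-leg outer foot x = 2·217 + 103 = 537
// beam min-corner = (217, 0, 744)
translate([217, 0, 744]) cube([103, 1130, 41]);
translate([0, 63, 0]) rotate([0, atan2(217, 744), 0]) cube([44, 44, 775]);
translate([537, 63, 0]) mirror([1, 0, 0]) rotate([0, atan2(217, 744), 0]) cube([44, 44, 775]);
translate([0, 1023, 0]) rotate([0, atan2(217, 744), 0]) cube([44, 44, 775]);
translate([537, 1023, 0]) mirror([1, 0, 0]) rotate([0, atan2(217, 744), 0]) cube([44, 44, 775]);


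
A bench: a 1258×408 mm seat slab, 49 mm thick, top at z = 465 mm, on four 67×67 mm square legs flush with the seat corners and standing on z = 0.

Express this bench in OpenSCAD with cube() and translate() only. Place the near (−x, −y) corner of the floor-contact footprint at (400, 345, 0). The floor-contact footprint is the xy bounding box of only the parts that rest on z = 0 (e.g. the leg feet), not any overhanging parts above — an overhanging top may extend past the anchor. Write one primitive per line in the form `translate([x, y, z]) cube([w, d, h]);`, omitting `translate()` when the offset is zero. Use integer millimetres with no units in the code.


// leg_h = 465 − 49 = 416
translate([400, 345, 416]) cube([1258, 408, 49]);
translate([400, 345, 0]) cube([67, 67, 416]);
translate([400, 686, 0]) cube([67, 67, 416]);
translate([1591, 345, 0]) cube([67, 67, 416]);
translate([1591, 686, 0]) cube([67, 67, 416]);


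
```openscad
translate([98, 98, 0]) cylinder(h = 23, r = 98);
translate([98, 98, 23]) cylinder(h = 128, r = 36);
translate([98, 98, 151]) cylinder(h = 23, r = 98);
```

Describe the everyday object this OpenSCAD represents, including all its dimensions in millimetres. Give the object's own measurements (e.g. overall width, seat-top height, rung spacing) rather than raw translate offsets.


A spool: two coaxial disc flanges of radius 98 mm and thickness 23 mm, joined by a core cylinder of radius 36 mm and height 128 mm. The lower flange rests on z = 0 and the three cylinders share a vertical axis.


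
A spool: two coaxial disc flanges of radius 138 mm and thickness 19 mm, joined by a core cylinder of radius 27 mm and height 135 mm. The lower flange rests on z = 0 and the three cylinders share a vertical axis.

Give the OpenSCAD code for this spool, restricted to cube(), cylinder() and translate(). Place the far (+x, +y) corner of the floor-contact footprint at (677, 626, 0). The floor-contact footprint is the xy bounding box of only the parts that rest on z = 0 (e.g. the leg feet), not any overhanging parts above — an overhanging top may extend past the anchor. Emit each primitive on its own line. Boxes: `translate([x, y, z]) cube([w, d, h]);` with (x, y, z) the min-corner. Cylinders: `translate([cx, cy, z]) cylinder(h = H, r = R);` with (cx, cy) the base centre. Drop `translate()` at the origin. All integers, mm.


translate([539, 488, 0]) cylinder(h = 19, r = 138);
translate([539, 488, 19]) cylinder(h = 135, r = 27);
translate([539, 488, 154]) cylinder(h = 19, r = 138);


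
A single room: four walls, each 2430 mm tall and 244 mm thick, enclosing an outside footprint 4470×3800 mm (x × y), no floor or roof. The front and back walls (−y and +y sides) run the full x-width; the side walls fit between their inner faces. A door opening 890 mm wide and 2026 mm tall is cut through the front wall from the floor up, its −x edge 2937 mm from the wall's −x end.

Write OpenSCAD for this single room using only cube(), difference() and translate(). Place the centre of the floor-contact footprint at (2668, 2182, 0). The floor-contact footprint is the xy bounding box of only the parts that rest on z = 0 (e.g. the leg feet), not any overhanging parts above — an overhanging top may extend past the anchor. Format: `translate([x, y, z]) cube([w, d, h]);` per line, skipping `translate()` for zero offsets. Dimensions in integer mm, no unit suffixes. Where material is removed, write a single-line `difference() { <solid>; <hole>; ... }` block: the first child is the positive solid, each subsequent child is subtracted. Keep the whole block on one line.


difference() { translate([433, 282, 0]) cube([4470, 244, 2430]); translate([3370, 282, 0]) cube([890, 244, 2026]); }
translate([433, 3838, 0]) cube([4470, 244, 2430]);
translate([433, 526, 0]) cube([244, 3312, 2430]);
translate([4659, 526, 0]) cube([244, 3312, 2430]);


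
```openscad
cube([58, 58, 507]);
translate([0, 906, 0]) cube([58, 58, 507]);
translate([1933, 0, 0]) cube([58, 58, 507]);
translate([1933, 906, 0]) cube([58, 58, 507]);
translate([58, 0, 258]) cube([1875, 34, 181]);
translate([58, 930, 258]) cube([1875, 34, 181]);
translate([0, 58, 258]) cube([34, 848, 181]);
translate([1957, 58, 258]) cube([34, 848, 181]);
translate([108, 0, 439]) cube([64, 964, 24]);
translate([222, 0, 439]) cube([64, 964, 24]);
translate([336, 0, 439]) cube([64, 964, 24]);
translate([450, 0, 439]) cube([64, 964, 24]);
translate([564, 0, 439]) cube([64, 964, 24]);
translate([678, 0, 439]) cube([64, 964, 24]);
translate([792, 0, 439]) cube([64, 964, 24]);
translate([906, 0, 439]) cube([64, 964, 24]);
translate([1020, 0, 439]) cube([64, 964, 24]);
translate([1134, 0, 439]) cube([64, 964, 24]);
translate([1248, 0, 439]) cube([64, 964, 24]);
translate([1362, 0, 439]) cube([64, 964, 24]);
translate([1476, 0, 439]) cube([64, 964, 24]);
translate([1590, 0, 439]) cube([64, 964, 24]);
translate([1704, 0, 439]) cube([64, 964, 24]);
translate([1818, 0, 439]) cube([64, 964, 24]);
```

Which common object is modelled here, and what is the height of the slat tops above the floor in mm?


A bed frame. The slat-top height is 463 mm.

Four posts, four rails, and a row of slats — a bed frame. Slats sit on the rails at z = 258 + 181 = 439; with slat thickness 24, the top is 463 mm.


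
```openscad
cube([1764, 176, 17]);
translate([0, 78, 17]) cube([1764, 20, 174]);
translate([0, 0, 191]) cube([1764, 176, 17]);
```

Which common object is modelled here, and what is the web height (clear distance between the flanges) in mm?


An I-beam. The web height is 174 mm.

Two wide flanges with a thin centred web — an I-beam. Overall 208 mm minus two 17 mm flanges gives a web of 208 − 2·17 = 174 mm.


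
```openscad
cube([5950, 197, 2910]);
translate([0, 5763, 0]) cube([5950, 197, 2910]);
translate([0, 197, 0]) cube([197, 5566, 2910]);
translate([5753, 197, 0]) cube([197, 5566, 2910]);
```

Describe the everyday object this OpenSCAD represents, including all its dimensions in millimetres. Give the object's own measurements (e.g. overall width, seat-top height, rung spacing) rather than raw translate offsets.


The wall frame of a small rectangular building: four walls, each 2910 mm tall and 197 mm thick, enclosing a footprint 5950 mm (x) by 5960 mm (y) outside-to-outside, with no floor or roof. The front and back walls (the −y and +y sides) span the full width; the two side walls fit between them.


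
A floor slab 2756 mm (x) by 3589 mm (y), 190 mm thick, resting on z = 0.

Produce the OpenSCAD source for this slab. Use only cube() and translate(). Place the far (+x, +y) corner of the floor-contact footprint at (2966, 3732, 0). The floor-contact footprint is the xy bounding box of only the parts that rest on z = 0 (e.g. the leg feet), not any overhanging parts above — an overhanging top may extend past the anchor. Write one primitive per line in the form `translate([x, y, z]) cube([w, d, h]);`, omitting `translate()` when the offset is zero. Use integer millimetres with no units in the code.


translate([210, 143, 0]) cube([2756, 3589, 190]);


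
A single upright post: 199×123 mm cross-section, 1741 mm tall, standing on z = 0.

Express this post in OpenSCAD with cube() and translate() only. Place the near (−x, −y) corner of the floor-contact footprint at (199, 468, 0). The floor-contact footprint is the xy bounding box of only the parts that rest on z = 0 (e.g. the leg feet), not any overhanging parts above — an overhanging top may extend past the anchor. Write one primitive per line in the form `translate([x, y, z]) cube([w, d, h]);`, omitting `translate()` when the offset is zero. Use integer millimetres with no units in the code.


translate([199, 468, 0]) cube([199, 123, 1741]);
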